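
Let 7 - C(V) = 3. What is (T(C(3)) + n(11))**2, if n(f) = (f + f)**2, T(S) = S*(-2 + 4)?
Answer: 242064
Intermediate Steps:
C(V) = 4 (C(V) = 7 - 1*3 = 7 - 3 = 4)
T(S) = 2*S (T(S) = S*2 = 2*S)
n(f) = 4*f**2 (n(f) = (2*f)**2 = 4*f**2)
(T(C(3)) + n(11))**2 = (2*4 + 4*11**2)**2 = (8 + 4*121)**2 = (8 + 484)**2 = 492**2 = 242064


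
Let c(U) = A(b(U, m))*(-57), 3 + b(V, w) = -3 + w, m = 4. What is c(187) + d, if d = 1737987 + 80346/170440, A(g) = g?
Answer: 148121007393/85220 ≈ 1.7381e+6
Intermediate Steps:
b(V, w) = -6 + w (b(V, w) = -3 + (-3 + w) = -6 + w)
d = 148111292313/85220 (d = 1737987 + 80346*(1/170440) = 1737987 + 40173/85220 = 148111292313/85220 ≈ 1.7380e+6)
c(U) = 114 (c(U) = (-6 + 4)*(-57) = -2*(-57) = 114)
c(187) + d = 114 + 148111292313/85220 = 148121007393/85220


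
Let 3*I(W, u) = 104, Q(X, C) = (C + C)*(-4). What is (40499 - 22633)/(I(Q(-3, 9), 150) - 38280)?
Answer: -26799/57368 ≈ -0.46714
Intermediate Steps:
Q(X, C) = -8*C (Q(X, C) = (2*C)*(-4) = -8*C)
I(W, u) = 104/3 (I(W, u) = (⅓)*104 = 104/3)
(40499 - 22633)/(I(Q(-3, 9), 150) - 38280) = (40499 - 22633)/(104/3 - 38280) = 17866/(-114736/3) = 17866*(-3/114736) = -26799/57368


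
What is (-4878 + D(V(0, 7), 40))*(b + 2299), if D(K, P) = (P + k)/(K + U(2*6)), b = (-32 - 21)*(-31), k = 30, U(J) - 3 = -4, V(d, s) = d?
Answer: -19505016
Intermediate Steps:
U(J) = -1 (U(J) = 3 - 4 = -1)
b = 1643 (b = -53*(-31) = 1643)
D(K, P) = (30 + P)/(-1 + K) (D(K, P) = (P + 30)/(K - 1) = (30 + P)/(-1 + K))
(-4878 + D(V(0, 7), 40))*(b + 2299) = (-4878 + (30 + 40)/(-1 + 0))*(1643 + 2299) = (-4878 + 70/(-1))*3942 = (-4878 - 1*70)*3942 = (-4878 - 70)*3942 = -4948*3942 = -19505016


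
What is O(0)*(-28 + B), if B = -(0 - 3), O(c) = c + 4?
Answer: -100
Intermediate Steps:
O(c) = 4 + c
B = 3 (B = -1*(-3) = 3)
O(0)*(-28 + B) = (4 + 0)*(-28 + 3) = 4*(-25) = -100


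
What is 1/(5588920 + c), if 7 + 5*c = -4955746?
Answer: 5/22988847 ≈ 2.1750e-7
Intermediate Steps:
c = -4955753/5 (c = -7/5 + (1/5)*(-4955746) = -7/5 - 4955746/5 = -4955753/5 ≈ -9.9115e+5)
1/(5588920 + c) = 1/(5588920 - 4955753/5) = 1/(22988847/5) = 5/22988847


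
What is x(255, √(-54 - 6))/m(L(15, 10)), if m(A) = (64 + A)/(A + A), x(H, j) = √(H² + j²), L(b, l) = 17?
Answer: 34*√64965/81 ≈ 106.99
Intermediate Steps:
m(A) = (64 + A)/(2*A) (m(A) = (64 + A)/((2*A)) = (64 + A)*(1/(2*A)) = (64 + A)/(2*A))
x(255, √(-54 - 6))/m(L(15, 10)) = √(255² + (√(-54 - 6))²)/(((½)*(64 + 17)/17)) = √(65025 + (√(-60))²)/(((½)*(1/17)*81)) = √(65025 + (2*I*√15)²)/(81/34) = √(65025 - 60)*(34/81) = √64965*(34/81) = 34*√64965/81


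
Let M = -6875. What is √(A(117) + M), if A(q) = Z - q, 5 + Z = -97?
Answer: I*√7094 ≈ 84.226*I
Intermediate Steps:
Z = -102 (Z = -5 - 97 = -102)
A(q) = -102 - q
√(A(117) + M) = √((-102 - 1*117) - 6875) = √((-102 - 117) - 6875) = √(-219 - 6875) = √(-7094) = I*√7094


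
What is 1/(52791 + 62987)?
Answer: 1/115778 ≈ 8.6372e-6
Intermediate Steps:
1/(52791 + 62987) = 1/115778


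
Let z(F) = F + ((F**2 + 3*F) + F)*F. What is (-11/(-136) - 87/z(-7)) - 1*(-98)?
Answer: 1033019/10472 ≈ 98.646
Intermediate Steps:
z(F) = F + F*(F**2 + 4*F) (z(F) = F + (F**2 + 4*F)*F = F + F*(F**2 + 4*F))
(-11/(-136) - 87/z(-7)) - 1*(-98) = (-11/(-136) - 87*(-1/(7*(1 + (-7)**2 + 4*(-7))))) - 1*(-98) = (-11*(-1/136) - 87*(-1/(7*(1 + 49 - 28)))) + 98 = (11/136 - 87/((-7*22))) + 98 = (11/136 - 87/(-154)) + 98 = (11/136 - 87*(-1/154)) + 98 = (11/136 + 87/154) + 98 = 6763/10472 + 98 = 1033019/10472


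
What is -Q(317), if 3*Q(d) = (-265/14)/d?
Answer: 265/13314 ≈ 0.019904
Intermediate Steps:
Q(d) = -265/(42*d) (Q(d) = ((-265/14)/d)/3 = ((-265*1/14)/d)/3 = (-265/(14*d))/3 = -265/(42*d))
-Q(317) = -(-265)/(42*317) = -1*(-265/13314) = 265/13314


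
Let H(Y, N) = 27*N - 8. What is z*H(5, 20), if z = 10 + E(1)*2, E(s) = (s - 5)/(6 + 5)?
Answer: 54264/11 ≈ 4933.1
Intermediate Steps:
E(s) = -5/11 + s/11 (E(s) = (-5 + s)/11 = (-5 + s)*(1/11) = -5/11 + s/11)
H(Y, N) = -8 + 27*N
z = 102/11 (z = 10 + (-5/11 + (1/11)*1)*2 = 10 + (-5/11 + 1/11)*2 = 10 - 4/11*2 = 10 - 8/11 = 102/11 ≈ 9.2727)
z*H(5, 20) = 102*(-8 + 27*20)/11 = 102*(-8 + 540)/11 = (102/11)*532 = 54264/11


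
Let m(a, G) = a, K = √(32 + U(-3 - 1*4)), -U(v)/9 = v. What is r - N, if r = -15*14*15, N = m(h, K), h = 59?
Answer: -3209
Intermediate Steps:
U(v) = -9*v
K = √95 (K = √(32 - 9*(-3 - 1*4)) = √(32 - 9*(-3 - 4)) = √(32 - 9*(-7)) = √(32 + 63) = √95 ≈ 9.7468)
N = 59
r = -3150 (r = -210*15 = -3150)
r - N = -3150 - 1*59 = -3150 - 59 = -3209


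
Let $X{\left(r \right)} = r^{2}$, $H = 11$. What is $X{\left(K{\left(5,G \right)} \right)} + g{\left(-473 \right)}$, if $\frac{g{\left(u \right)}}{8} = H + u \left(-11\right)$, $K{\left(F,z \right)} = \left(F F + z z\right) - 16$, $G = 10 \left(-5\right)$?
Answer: $6336793$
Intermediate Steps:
$G = -50$
$K{\left(F,z \right)} = -16 + F^{2} + z^{2}$ ($K{\left(F,z \right)} = \left(F^{2} + z^{2}\right) - 16 = -16 + F^{2} + z^{2}$)
$g{\left(u \right)} = 88 - 88 u$ ($g{\left(u \right)} = 8 \left(11 + u \left(-11\right)\right) = 8 \left(11 - 11 u\right) = 88 - 88 u$)
$X{\left(K{\left(5,G \right)} \right)} + g{\left(-473 \right)} = \left(-16 + 5^{2} + \left(-50\right)^{2}\right)^{2} + \left(88 - -41624\right) = \left(-16 + 25 + 2500\right)^{2} + \left(88 + 41624\right) = 2509^{2} + 41712 = 6295081 + 41712 = 6336793$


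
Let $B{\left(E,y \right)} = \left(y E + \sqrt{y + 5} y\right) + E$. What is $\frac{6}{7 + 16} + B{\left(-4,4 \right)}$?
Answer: $- \frac{178}{23} \approx -7.7391$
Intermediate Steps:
$B{\left(E,y \right)} = E + E y + y \sqrt{5 + y}$ ($B{\left(E,y \right)} = \left(E y + \sqrt{5 + y} y\right) + E = \left(E y + y \sqrt{5 + y}\right) + E = E + E y + y \sqrt{5 + y}$)
$\frac{6}{7 + 16} + B{\left(-4,4 \right)} = \frac{6}{7 + 16} - \left(20 - 4 \sqrt{5 + 4}\right) = \frac{6}{23} - \left(20 - 12\right) = 6 \cdot \frac{1}{23} - 8 = \frac{6}{23} - 8 = - \frac{178}{23}$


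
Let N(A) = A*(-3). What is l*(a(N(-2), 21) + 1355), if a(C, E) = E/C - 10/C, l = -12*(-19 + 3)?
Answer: 260512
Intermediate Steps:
N(A) = -3*A
l = 192 (l = -12*(-16) = 192)
a(C, E) = -10/C + E/C
l*(a(N(-2), 21) + 1355) = 192*((-10 + 21)/((-3*(-2))) + 1355) = 192*(11/6 + 1355) = 192*(8141/6) = 260512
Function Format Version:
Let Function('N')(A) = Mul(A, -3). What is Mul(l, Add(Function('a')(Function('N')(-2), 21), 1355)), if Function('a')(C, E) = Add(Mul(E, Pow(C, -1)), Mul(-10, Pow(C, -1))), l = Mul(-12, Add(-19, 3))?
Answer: 260512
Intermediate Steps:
Function('N')(A) = Mul(-3, A)
l = 192 (l = Mul(-12, -16) = 192)
Function('a')(C, E) = Add(Mul(-10, Pow(C, -1)), Mul(E, Pow(C, -1)))
Mul(l, Add(Function('a')(Function('N')(-2), 21), 1355)) = Mul(192, Add(Mul(Pow(Mul(-3, -2), -1), Add(-10, 21)), 1355)) = Mul(192, Add(Mul(Pow(6, -1), 11), 1355)) = Mul(192, Add(Mul(Rational(1, 6), 11), 1355)) = Mul(192, Add(Rational(11, 6), 1355)) = Mul(192, Rational(8141, 6)) = 260512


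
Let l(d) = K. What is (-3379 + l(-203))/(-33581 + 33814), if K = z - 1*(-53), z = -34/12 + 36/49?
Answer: -978461/68502 ≈ -14.284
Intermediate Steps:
z = -617/294 (z = -34*1/12 + 36*(1/49) = -17/6 + 36/49 = -617/294 ≈ -2.0986)
K = 14965/294 (K = -617/294 - 1*(-53) = -617/294 + 53 = 14965/294 ≈ 50.901)
l(d) = 14965/294
(-3379 + l(-203))/(-33581 + 33814) = (-3379 + 14965/294)/(-33581 + 33814) = -978461/294/233 = -978461/294*1/233 = -978461/68502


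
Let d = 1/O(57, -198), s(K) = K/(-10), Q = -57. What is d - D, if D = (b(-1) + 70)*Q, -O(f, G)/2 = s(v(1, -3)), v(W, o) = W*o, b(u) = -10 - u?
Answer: 10426/3 ≈ 3475.3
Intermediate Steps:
s(K) = -K/10 (s(K) = K*(-1/10) = -K/10)
O(f, G) = -3/5 (O(f, G) = -(-1)*1*(-3)/5 = -(-1)*(-3)/5 = -2*3/10 = -3/5)
d = -5/3 (d = 1/(-3/5) = -5/3 ≈ -1.6667)
D = -3477 (D = ((-10 - 1*(-1)) + 70)*(-57) = ((-10 + 1) + 70)*(-57) = (-9 + 70)*(-57) = 61*(-57) = -3477)
d - D = -5/3 - 1*(-3477) = -5/3 + 3477 = 10426/3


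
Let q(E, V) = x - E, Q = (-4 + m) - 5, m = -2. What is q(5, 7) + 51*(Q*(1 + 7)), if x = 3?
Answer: -4490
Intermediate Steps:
Q = -11 (Q = (-4 - 2) - 5 = -6 - 5 = -11)
q(E, V) = 3 - E
q(5, 7) + 51*(Q*(1 + 7)) = (3 - 1*5) + 51*(-11*(1 + 7)) = (3 - 5) + 51*(-11*8) = -2 + 51*(-88) = -2 - 4488 = -4490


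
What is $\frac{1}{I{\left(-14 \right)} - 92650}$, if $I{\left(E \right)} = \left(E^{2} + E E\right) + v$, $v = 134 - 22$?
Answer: $- \frac{1}{92146} \approx -1.0852 \cdot 10^{-5}$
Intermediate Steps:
$v = 112$
$I{\left(E \right)} = 112 + 2 E^{2}$ ($I{\left(E \right)} = \left(E^{2} + E E\right) + 112 = \left(E^{2} + E^{2}\right) + 112 = 2 E^{2} + 112 = 112 + 2 E^{2}$)
$\frac{1}{I{\left(-14 \right)} - 92650} = \frac{1}{\left(112 + 2 \left(-14\right)^{2}\right) - 92650} = \frac{1}{\left(112 + 2 \cdot 196\right) - 92650} = \frac{1}{\left(112 + 392\right) - 92650} = \frac{1}{504 - 92650} = \frac{1}{-92146} = - \frac{1}{92146}$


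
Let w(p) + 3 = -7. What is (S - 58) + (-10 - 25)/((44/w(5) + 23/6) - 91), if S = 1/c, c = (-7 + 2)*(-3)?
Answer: -2371393/41205 ≈ -57.551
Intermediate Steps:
w(p) = -10 (w(p) = -3 - 7 = -10)
c = 15 (c = -5*(-3) = 15)
S = 1/15 ≈ 0.066667
(S - 58) + (-10 - 25)/((44/w(5) + 23/6) - 91) = (1/15 - 58) + (-10 - 25)/((44/(-10) + 23/6) - 91) = -869/15 - 35/((44*(-⅒) + 23*(⅙)) - 91) = -869/15 - 35/((-22/5 + 23/6) - 91) = -869/15 - 35/(-17/30 - 91) = -869/15 - 35/(-2747/30) = -869/15 - 35*(-30/2747) = -869/15 + 1050/2747 = -2371393/41205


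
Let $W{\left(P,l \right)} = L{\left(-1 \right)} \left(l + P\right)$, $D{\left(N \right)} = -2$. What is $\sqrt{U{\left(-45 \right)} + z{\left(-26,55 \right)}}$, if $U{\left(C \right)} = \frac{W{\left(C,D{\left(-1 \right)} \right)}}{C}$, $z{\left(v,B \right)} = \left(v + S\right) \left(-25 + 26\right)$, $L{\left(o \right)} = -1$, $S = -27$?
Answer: $\frac{8 i \sqrt{190}}{15} \approx 7.3515 i$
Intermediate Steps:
$z{\left(v,B \right)} = -27 + v$ ($z{\left(v,B \right)} = \left(v - 27\right) \left(-25 + 26\right) = \left(-27 + v\right) 1 = -27 + v$)
$W{\left(P,l \right)} = - P - l$ ($W{\left(P,l \right)} = - (l + P) = - (P + l) = - P - l$)
$U{\left(C \right)} = \frac{2 - C}{C}$ ($U{\left(C \right)} = \frac{- C - -2}{C} = \frac{- C + 2}{C} = \frac{2 - C}{C}$)
$\sqrt{U{\left(-45 \right)} + z{\left(-26,55 \right)}} = \sqrt{\frac{2 - -45}{-45} - 53} = \sqrt{- \frac{2 + 45}{45} - 53} = \sqrt{\left(- \frac{1}{45}\right) 47 - 53} = \sqrt{- \frac{47}{45} - 53} = \sqrt{- \frac{2432}{45}} = \frac{8 i \sqrt{190}}{15}$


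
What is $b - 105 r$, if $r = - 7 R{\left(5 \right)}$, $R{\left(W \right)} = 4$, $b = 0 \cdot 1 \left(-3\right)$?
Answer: $2940$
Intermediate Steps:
$b = 0$ ($b = 0 \left(-3\right) = 0$)
$r = -28$ ($r = \left(-7\right) 4 = -28$)
$b - 105 r = 0 - -2940 = 0 + 2940 = 2940$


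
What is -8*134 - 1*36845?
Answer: -37917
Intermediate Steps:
-8*134 - 1*36845 = -1072 - 36845 = -37917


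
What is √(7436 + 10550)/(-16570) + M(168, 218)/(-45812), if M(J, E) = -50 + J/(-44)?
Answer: 148/125983 - 23*√34/16570 ≈ -0.0069189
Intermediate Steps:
M(J, E) = -50 - J/44 (M(J, E) = -50 + J*(-1/44) = -50 - J/44)
√(7436 + 10550)/(-16570) + M(168, 218)/(-45812) = √(7436 + 10550)/(-16570) + (-50 - 1/44*168)/(-45812) = √17986*(-1/16570) + (-50 - 42/11)*(-1/45812) = (23*√34)*(-1/16570) - 592/11*(-1/45812) = -23*√34/16570 + 148/125983 = 148/125983 - 23*√34/16570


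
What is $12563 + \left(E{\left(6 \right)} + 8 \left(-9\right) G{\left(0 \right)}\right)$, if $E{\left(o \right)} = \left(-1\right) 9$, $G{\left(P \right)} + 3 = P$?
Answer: $12770$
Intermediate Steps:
$G{\left(P \right)} = -3 + P$
$E{\left(o \right)} = -9$
$12563 + \left(E{\left(6 \right)} + 8 \left(-9\right) G{\left(0 \right)}\right) = 12563 - \left(9 - 8 \left(-9\right) \left(-3 + 0\right)\right) = 12563 - -207 = 12563 + \left(-9 + 216\right) = 12563 + 207 = 12770$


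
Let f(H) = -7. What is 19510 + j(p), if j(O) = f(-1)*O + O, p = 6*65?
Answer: 17170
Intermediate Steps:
p = 390
j(O) = -6*O (j(O) = -7*O + O = -6*O)
19510 + j(p) = 19510 - 6*390 = 19510 - 2340 = 17170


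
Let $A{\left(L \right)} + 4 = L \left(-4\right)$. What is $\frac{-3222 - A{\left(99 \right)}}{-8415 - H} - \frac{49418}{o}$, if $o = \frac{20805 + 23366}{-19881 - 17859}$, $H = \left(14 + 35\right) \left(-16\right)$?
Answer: $\frac{14232209177482}{337068901} \approx 42223.0$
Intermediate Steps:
$A{\left(L \right)} = -4 - 4 L$ ($A{\left(L \right)} = -4 + L \left(-4\right) = -4 - 4 L$)
$H = -784$ ($H = 49 \left(-16\right) = -784$)
$o = - \frac{44171}{37740}$ ($o = \frac{44171}{-37740} = 44171 \left(- \frac{1}{37740}\right) = - \frac{44171}{37740} \approx -1.1704$)
$\frac{-3222 - A{\left(99 \right)}}{-8415 - H} - \frac{49418}{o} = \frac{-3222 - \left(-4 - 396\right)}{-8415 - -784} - \frac{49418}{- \frac{44171}{37740}} = \frac{-3222 - \left(-4 - 396\right)}{-8415 + 784} - - \frac{1865035320}{44171} = \frac{-3222 - -400}{-7631} + \frac{1865035320}{44171} = \left(-3222 + 400\right) \left(- \frac{1}{7631}\right) + \frac{1865035320}{44171} = \left(-2822\right) \left(- \frac{1}{7631}\right) + \frac{1865035320}{44171} = \frac{2822}{7631} + \frac{1865035320}{44171} = \frac{14232209177482}{337068901}$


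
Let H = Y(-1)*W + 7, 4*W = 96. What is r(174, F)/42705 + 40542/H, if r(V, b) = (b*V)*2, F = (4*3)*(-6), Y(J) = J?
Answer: -192419118/80665 ≈ -2385.4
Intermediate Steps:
W = 24 (W = (¼)*96 = 24)
F = -72 (F = 12*(-6) = -72)
H = -17 (H = -1*24 + 7 = -24 + 7 = -17)
r(V, b) = 2*V*b (r(V, b) = (V*b)*2 = 2*V*b)
r(174, F)/42705 + 40542/H = (2*174*(-72))/42705 + 40542/(-17) = -25056*1/42705 + 40542*(-1/17) = -2784/4745 - 40542/17 = -192419118/80665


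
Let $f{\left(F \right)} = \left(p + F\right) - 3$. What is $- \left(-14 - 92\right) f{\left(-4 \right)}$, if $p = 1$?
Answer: $-636$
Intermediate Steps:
$f{\left(F \right)} = -2 + F$ ($f{\left(F \right)} = \left(1 + F\right) - 3 = -2 + F$)
$- \left(-14 - 92\right) f{\left(-4 \right)} = - \left(-14 - 92\right) \left(-2 - 4\right) = - \left(-106\right) \left(-6\right) = \left(-1\right) 636 = -636$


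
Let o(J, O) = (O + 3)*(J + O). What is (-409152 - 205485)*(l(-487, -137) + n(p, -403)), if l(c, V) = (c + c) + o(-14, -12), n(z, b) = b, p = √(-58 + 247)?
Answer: 702530091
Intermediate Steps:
o(J, O) = (3 + O)*(J + O)
p = 3*√21 (p = √189 = 3*√21 ≈ 13.748)
l(c, V) = 234 + 2*c (l(c, V) = (c + c) + ((-12)² + 3*(-14) + 3*(-12) - 14*(-12)) = 2*c + (144 - 42 - 36 + 168) = 2*c + 234 = 234 + 2*c)
(-409152 - 205485)*(l(-487, -137) + n(p, -403)) = (-409152 - 205485)*((234 + 2*(-487)) - 403) = -614637*((234 - 974) - 403) = -614637*(-740 - 403) = -614637*(-1143) = 702530091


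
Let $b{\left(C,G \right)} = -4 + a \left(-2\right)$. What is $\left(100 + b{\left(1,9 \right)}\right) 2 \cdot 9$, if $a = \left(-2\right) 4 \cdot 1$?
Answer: $2016$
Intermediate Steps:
$a = -8$ ($a = \left(-8\right) 1 = -8$)
$b{\left(C,G \right)} = 12$ ($b{\left(C,G \right)} = -4 - -16 = -4 + 16 = 12$)
$\left(100 + b{\left(1,9 \right)}\right) 2 \cdot 9 = \left(100 + 12\right) 2 \cdot 9 = 112 \cdot 18 = 2016$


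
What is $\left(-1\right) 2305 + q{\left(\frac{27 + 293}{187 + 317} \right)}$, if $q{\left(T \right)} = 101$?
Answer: $-2204$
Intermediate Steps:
$\left(-1\right) 2305 + q{\left(\frac{27 + 293}{187 + 317} \right)} = \left(-1\right) 2305 + 101 = -2305 + 101 = -2204$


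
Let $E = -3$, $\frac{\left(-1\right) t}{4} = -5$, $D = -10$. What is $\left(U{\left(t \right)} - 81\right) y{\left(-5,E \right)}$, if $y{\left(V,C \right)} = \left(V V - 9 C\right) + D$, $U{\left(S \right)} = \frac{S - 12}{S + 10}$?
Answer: $- \frac{16954}{5} \approx -3390.8$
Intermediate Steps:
$t = 20$ ($t = \left(-4\right) \left(-5\right) = 20$)
$U{\left(S \right)} = \frac{-12 + S}{10 + S}$
$y{\left(V,C \right)} = -10 + V^{2} - 9 C$ ($y{\left(V,C \right)} = \left(V V - 9 C\right) - 10 = \left(V^{2} - 9 C\right) - 10 = -10 + V^{2} - 9 C$)
$\left(U{\left(t \right)} - 81\right) y{\left(-5,E \right)} = \left(\frac{-12 + 20}{10 + 20} - 81\right) \left(-10 + \left(-5\right)^{2} - -27\right) = \left(\frac{1}{30} \cdot 8 - 81\right) \left(-10 + 25 + 27\right) = \left(\frac{1}{30} \cdot 8 - 81\right) 42 = \left(\frac{4}{15} - 81\right) 42 = \left(- \frac{1211}{15}\right) 42 = - \frac{16954}{5}$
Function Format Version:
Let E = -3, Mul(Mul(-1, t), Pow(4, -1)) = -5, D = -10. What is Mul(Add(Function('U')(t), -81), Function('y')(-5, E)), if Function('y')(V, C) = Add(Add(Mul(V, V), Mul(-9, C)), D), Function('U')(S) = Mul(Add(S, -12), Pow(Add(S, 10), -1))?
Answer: Rational(-16954, 5) ≈ -3390.8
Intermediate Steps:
t = 20 (t = Mul(-4, -5) = 20)
Function('U')(S) = Mul(Pow(Add(10, S), -1), Add(-12, S)) (Function('U')(S) = Mul(Add(-12, S), Pow(Add(10, S), -1)) = Mul(Pow(Add(10, S), -1), Add(-12, S)))
Function('y')(V, C) = Add(-10, Pow(V, 2), Mul(-9, C)) (Function('y')(V, C) = Add(Add(Mul(V, V), Mul(-9, C)), -10) = Add(Add(Pow(V, 2), Mul(-9, C)), -10) = Add(-10, Pow(V, 2), Mul(-9, C)))
Mul(Add(Function('U')(t), -81), Function('y')(-5, E)) = Mul(Add(Mul(Pow(Add(10, 20), -1), Add(-12, 20)), -81), Add(-10, Pow(-5, 2), Mul(-9, -3))) = Mul(Add(Mul(Pow(30, -1), 8), -81), Add(-10, 25, 27)) = Mul(Add(Mul(Rational(1, 30), 8), -81), 42) = Mul(Add(Rational(4, 15), -81), 42) = Mul(Rational(-1211, 15), 42) = Rational(-16954, 5)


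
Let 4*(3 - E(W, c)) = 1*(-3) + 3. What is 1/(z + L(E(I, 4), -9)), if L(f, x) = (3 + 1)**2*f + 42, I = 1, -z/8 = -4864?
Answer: 1/39002 ≈ 2.5640e-5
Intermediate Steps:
z = 38912 (z = -8*(-4864) = 38912)
E(W, c) = 3 (E(W, c) = 3 - (1*(-3) + 3)/4 = 3 - (-3 + 3)/4 = 3 - 1/4*0 = 3 + 0 = 3)
L(f, x) = 42 + 16*f (L(f, x) = 4**2*f + 42 = 16*f + 42 = 42 + 16*f)
1/(z + L(E(I, 4), -9)) = 1/(38912 + (42 + 16*3)) = 1/(38912 + (42 + 48)) = 1/(38912 + 90) = 1/39002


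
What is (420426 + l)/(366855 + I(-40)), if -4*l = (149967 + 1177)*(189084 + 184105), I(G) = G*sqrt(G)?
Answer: -1034597069920488/26916531005 - 225614386048*I*sqrt(10)/26916531005 ≈ -38437.0 - 26.506*I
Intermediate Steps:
I(G) = G**(3/2)
l = -14101319554 (l = -(149967 + 1177)*(189084 + 184105)/4 = -37786*373189 = -1/4*56405278216 = -14101319554)
(420426 + l)/(366855 + I(-40)) = (420426 - 14101319554)/(366855 + (-40)**(3/2)) = -14100899128/(366855 - 80*I*sqrt(10))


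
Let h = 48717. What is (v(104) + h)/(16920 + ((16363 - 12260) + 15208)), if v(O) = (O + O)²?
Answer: 91981/36231 ≈ 2.5387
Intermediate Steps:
v(O) = 4*O² (v(O) = (2*O)² = 4*O²)
(v(104) + h)/(16920 + ((16363 - 12260) + 15208)) = (4*104² + 48717)/(16920 + ((16363 - 12260) + 15208)) = (4*10816 + 48717)/(16920 + (4103 + 15208)) = (43264 + 48717)/(16920 + 19311) = 91981/36231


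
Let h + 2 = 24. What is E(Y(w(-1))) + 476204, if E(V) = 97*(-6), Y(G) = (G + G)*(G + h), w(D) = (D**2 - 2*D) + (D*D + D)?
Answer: 475622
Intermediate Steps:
h = 22 (h = -2 + 24 = 22)
w(D) = -D + 2*D**2 (w(D) = (D**2 - 2*D) + (D**2 + D) = (D**2 - 2*D) + (D + D**2) = -D + 2*D**2)
Y(G) = 2*G*(22 + G) (Y(G) = (G + G)*(G + 22) = (2*G)*(22 + G) = 2*G*(22 + G))
E(V) = -582
E(Y(w(-1))) + 476204 = -582 + 476204 = 475622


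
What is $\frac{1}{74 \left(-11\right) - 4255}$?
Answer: $- \frac{1}{5069} \approx -0.00019728$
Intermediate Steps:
$\frac{1}{74 \left(-11\right) - 4255} = \frac{1}{-814 - 4255} = \frac{1}{-5069} = - \frac{1}{5069}$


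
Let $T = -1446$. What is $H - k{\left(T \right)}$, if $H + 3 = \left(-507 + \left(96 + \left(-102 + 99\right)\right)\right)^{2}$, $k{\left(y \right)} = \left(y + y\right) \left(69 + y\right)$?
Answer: $-3810891$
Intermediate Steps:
$k{\left(y \right)} = 2 y \left(69 + y\right)$
$H = 171393$ ($H = -3 + \left(-507 + \left(96 + \left(-102 + 99\right)\right)\right)^{2} = -3 + \left(-507 + \left(96 - 3\right)\right)^{2} = -3 + \left(-507 + 93\right)^{2} = -3 + \left(-414\right)^{2} = -3 + 171396 = 171393$)
$H - k{\left(T \right)} = 171393 - 2 \left(-1446\right) \left(69 - 1446\right) = 171393 - 2 \left(-1446\right) \left(-1377\right) = 171393 - 3982284 = -3810891$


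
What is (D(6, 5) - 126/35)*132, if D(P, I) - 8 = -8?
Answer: -2376/5 ≈ -475.20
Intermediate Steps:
D(P, I) = 0 (D(P, I) = 8 - 8 = 0)
(D(6, 5) - 126/35)*132 = (0 - 126/35)*132 = (0 - 126*1/35)*132 = (0 - 18/5)*132 = -18/5*132 = -2376/5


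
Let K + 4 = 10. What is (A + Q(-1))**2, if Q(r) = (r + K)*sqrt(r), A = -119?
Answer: 14136 - 1190*I ≈ 14136.0 - 1190.0*I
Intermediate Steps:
K = 6 (K = -4 + 10 = 6)
Q(r) = sqrt(r)*(6 + r) (Q(r) = (r + 6)*sqrt(r) = (6 + r)*sqrt(r) = sqrt(r)*(6 + r))
(A + Q(-1))**2 = (-119 + sqrt(-1)*(6 - 1))**2 = (-119 + I*5)**2 = (-119 + 5*I)**2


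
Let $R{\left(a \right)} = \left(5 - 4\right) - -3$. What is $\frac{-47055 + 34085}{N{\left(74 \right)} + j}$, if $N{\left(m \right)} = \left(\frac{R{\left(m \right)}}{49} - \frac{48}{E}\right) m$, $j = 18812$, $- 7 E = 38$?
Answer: $- \frac{6037535}{9064382} \approx -0.66607$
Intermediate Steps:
$E = - \frac{38}{7}$ ($E = \left(- \frac{1}{7}\right) 38 = - \frac{38}{7} \approx -5.4286$)
$R{\left(a \right)} = 4$ ($R{\left(a \right)} = \left(5 - 4\right) + 3 = 1 + 3 = 4$)
$N{\left(m \right)} = \frac{8308 m}{931}$ ($N{\left(m \right)} = \left(\frac{4}{49} - \frac{48}{- \frac{38}{7}}\right) m = \left(4 \cdot \frac{1}{49} - - \frac{168}{19}\right) m = \left(\frac{4}{49} + \frac{168}{19}\right) m = \frac{8308 m}{931}$)
$\frac{-47055 + 34085}{N{\left(74 \right)} + j} = \frac{-47055 + 34085}{\frac{8308}{931} \cdot 74 + 18812} = - \frac{12970}{\frac{614792}{931} + 18812} = - \frac{12970}{\frac{18128764}{931}} = \left(-12970\right) \frac{931}{18128764} = - \frac{6037535}{9064382}$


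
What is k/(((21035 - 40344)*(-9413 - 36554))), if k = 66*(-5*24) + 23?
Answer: -7897/887576803 ≈ -8.8973e-6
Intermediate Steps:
k = -7897 (k = 66*(-120) + 23 = -7920 + 23 = -7897)
k/(((21035 - 40344)*(-9413 - 36554))) = -7897*1/((-9413 - 36554)*(21035 - 40344)) = -7897/((-19309*(-45967))) = -7897/887576803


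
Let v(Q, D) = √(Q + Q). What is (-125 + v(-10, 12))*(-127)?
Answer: 15875 - 254*I*√5 ≈ 15875.0 - 567.96*I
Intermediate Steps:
v(Q, D) = √2*√Q (v(Q, D) = √(2*Q) = √2*√Q)
(-125 + v(-10, 12))*(-127) = (-125 + √2*√(-10))*(-127) = (-125 + √2*(I*√10))*(-127) = (-125 + 2*I*√5)*(-127) = 15875 - 254*I*√5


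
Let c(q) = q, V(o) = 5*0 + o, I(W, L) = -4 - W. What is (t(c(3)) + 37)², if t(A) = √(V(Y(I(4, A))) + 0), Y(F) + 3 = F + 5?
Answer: (37 + I*√6)² ≈ 1363.0 + 181.26*I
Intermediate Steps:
Y(F) = 2 + F (Y(F) = -3 + (F + 5) = -3 + (5 + F) = 2 + F)
V(o) = o (V(o) = 0 + o = o)
t(A) = I*√6 (t(A) = √((2 + (-4 - 1*4)) + 0) = √((2 + (-4 - 4)) + 0) = √((2 - 8) + 0) = √(-6 + 0) = √(-6) = I*√6)
(t(c(3)) + 37)² = (I*√6 + 37)² = (37 + I*√6)²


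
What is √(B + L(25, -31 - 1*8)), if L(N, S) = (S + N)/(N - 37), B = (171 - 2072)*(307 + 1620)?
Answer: I*√131876130/6 ≈ 1914.0*I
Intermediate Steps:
B = -3663227 (B = -1901*1927 = -3663227)
L(N, S) = (N + S)/(-37 + N)
√(B + L(25, -31 - 1*8)) = √(-3663227 + (25 + (-31 - 1*8))/(-37 + 25)) = √(-3663227 + (25 + (-31 - 8))/(-12)) = √(-3663227 - (25 - 39)/12) = √(-3663227 - 1/12*(-14)) = √(-3663227 + 7/6) = √(-21979355/6) = I*√131876130/6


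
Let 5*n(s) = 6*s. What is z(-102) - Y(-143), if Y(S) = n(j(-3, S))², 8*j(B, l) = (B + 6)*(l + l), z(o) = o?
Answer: -1666569/100 ≈ -16666.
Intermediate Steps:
j(B, l) = l*(6 + B)/4 (j(B, l) = ((B + 6)*(l + l))/8 = ((6 + B)*(2*l))/8 = (2*l*(6 + B))/8 = l*(6 + B)/4)
n(s) = 6*s/5 (n(s) = (6*s)/5 = 6*s/5)
Y(S) = 81*S²/100 (Y(S) = (6*(S*(6 - 3)/4)/5)² = (6*((¼)*S*3)/5)² = (6*(3*S/4)/5)² = (9*S/10)² = 81*S²/100)
z(-102) - Y(-143) = -102 - 81*(-143)²/100 = -102 - 81*20449/100 = -102 - 1*1656369/100 = -102 - 1656369/100 = -1666569/100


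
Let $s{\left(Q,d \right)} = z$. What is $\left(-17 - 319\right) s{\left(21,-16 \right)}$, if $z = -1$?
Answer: $336$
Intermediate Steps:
$s{\left(Q,d \right)} = -1$
$\left(-17 - 319\right) s{\left(21,-16 \right)} = \left(-17 - 319\right) \left(-1\right) = \left(-336\right) \left(-1\right) = 336$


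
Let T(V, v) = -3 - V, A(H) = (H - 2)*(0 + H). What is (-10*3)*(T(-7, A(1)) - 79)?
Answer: 2250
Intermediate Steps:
A(H) = H*(-2 + H) (A(H) = (-2 + H)*H = H*(-2 + H))
(-10*3)*(T(-7, A(1)) - 79) = (-10*3)*((-3 - 1*(-7)) - 79) = -30*((-3 + 7) - 79) = -30*(4 - 79) = -30*(-75) = 2250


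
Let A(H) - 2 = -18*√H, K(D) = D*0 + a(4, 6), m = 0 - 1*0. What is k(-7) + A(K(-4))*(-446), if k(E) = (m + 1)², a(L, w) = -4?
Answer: -891 + 16056*I ≈ -891.0 + 16056.0*I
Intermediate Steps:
m = 0 (m = 0 + 0 = 0)
k(E) = 1 (k(E) = (0 + 1)² = 1² = 1)
K(D) = -4 (K(D) = D*0 - 4 = 0 - 4 = -4)
A(H) = 2 - 18*√H
k(-7) + A(K(-4))*(-446) = 1 + (2 - 36*I)*(-446) = 1 + (-892 + 16056*I) = -891 + 16056*I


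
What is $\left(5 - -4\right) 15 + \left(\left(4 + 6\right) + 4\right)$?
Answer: $149$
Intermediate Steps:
$\left(5 - -4\right) 15 + \left(\left(4 + 6\right) + 4\right) = \left(5 + 4\right) 15 + \left(10 + 4\right) = 9 \cdot 15 + 14 = 135 + 14 = 149$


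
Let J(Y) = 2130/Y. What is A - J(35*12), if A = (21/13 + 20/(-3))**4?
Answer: 20921684423/32388174 ≈ 645.97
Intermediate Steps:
A = 1506138481/2313441 (A = (21*(1/13) + 20*(-1/3))**4 = (21/13 - 20/3)**4 = (-197/39)**4 = 1506138481/2313441 ≈ 651.04)
A - J(35*12) = 1506138481/2313441 - 2130/(35*12) = 1506138481/2313441 - 2130/420 = 1506138481/2313441 - 1*71/14 = 1506138481/2313441 - 71/14 = 20921684423/32388174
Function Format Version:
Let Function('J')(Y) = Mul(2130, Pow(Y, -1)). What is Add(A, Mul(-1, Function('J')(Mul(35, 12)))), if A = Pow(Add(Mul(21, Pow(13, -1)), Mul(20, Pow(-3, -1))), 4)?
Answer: Rational(20921684423, 32388174) ≈ 645.97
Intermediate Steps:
A = Rational(1506138481, 2313441) (A = Pow(Add(Mul(21, Rational(1, 13)), Mul(20, Rational(-1, 3))), 4) = Pow(Add(Rational(21, 13), Rational(-20, 3)), 4) = Pow(Rational(-197, 39), 4) = Rational(1506138481, 2313441) ≈ 651.04)
Add(A, Mul(-1, Function('J')(Mul(35, 12)))) = Add(Rational(1506138481, 2313441), Mul(-1, Mul(2130, Pow(Mul(35, 12), -1)))) = Add(Rational(1506138481, 2313441), Mul(-1, Mul(2130, Pow(420, -1)))) = Add(Rational(1506138481, 2313441), Mul(-1, Mul(2130, Rational(1, 420)))) = Add(Rational(1506138481, 2313441), Mul(-1, Rational(71, 14))) = Add(Rational(1506138481, 2313441), Rational(-71, 14)) = Rational(20921684423, 32388174)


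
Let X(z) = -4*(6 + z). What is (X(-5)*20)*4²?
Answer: -1280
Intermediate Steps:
X(z) = -24 - 4*z
(X(-5)*20)*4² = ((-24 - 4*(-5))*20)*4² = ((-24 + 20)*20)*16 = -4*20*16 = -80*16 = -1280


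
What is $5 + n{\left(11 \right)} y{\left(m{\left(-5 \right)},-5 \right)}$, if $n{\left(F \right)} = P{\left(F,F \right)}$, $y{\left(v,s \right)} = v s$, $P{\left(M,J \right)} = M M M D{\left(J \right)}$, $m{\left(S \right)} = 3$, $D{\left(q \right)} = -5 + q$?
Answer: $-119785$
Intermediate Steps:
$P{\left(M,J \right)} = M^{3} \left(-5 + J\right)$ ($P{\left(M,J \right)} = M M M \left(-5 + J\right) = M^{2} M \left(-5 + J\right) = M^{3} \left(-5 + J\right)$)
$y{\left(v,s \right)} = s v$
$n{\left(F \right)} = F^{3} \left(-5 + F\right)$
$5 + n{\left(11 \right)} y{\left(m{\left(-5 \right)},-5 \right)} = 5 + 11^{3} \left(-5 + 11\right) \left(\left(-5\right) 3\right) = 5 + 1331 \cdot 6 \left(-15\right) = 5 + 7986 \left(-15\right) = 5 - 119790 = -119785$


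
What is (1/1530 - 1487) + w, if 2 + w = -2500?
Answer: -6103169/1530 ≈ -3989.0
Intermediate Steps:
w = -2502 (w = -2 - 2500 = -2502)
(1/1530 - 1487) + w = (1/1530 - 1487) - 2502 = -2275109/1530 - 2502 = -6103169/1530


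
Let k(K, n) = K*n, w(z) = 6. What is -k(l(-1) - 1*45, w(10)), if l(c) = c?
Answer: 276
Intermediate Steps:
-k(l(-1) - 1*45, w(10)) = -(-1 - 1*45)*6 = -(-1 - 45)*6 = -(-46)*6 = -1*(-276) = 276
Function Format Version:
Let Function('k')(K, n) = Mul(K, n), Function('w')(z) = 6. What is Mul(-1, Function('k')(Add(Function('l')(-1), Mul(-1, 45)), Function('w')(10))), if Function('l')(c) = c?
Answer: 276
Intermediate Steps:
Mul(-1, Function('k')(Add(Function('l')(-1), Mul(-1, 45)), Function('w')(10))) = Mul(-1, Mul(Add(-1, Mul(-1, 45)), 6)) = Mul(-1, Mul(Add(-1, -45), 6)) = Mul(-1, Mul(-46, 6)) = Mul(-1, -276) = 276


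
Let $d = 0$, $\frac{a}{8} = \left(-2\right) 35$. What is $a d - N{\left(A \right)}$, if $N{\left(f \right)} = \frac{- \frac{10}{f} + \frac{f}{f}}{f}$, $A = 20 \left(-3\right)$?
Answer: $\frac{7}{360} \approx 0.019444$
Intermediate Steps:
$a = -560$ ($a = 8 \left(\left(-2\right) 35\right) = 8 \left(-70\right) = -560$)
$A = -60$
$N{\left(f \right)} = \frac{1 - \frac{10}{f}}{f}$ ($N{\left(f \right)} = \frac{- \frac{10}{f} + 1}{f} = \frac{1 - \frac{10}{f}}{f}$)
$a d - N{\left(A \right)} = \left(-560\right) 0 - \frac{-10 - 60}{3600} = 0 - \frac{1}{3600} \left(-70\right) = 0 - - \frac{7}{360} = 0 + \frac{7}{360} = \frac{7}{360}$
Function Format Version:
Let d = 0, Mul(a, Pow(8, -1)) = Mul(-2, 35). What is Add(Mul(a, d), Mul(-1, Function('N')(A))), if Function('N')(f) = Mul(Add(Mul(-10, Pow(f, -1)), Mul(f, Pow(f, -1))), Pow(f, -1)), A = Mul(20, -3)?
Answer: Rational(7, 360) ≈ 0.019444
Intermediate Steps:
a = -560 (a = Mul(8, Mul(-2, 35)) = Mul(8, -70) = -560)
A = -60
Function('N')(f) = Mul(Pow(f, -1), Add(1, Mul(-10, Pow(f, -1)))) (Function('N')(f) = Mul(Add(Mul(-10, Pow(f, -1)), 1), Pow(f, -1)) = Mul(Add(1, Mul(-10, Pow(f, -1))), Pow(f, -1)) = Mul(Pow(f, -1), Add(1, Mul(-10, Pow(f, -1)))))
Add(Mul(a, d), Mul(-1, Function('N')(A))) = Add(Mul(-560, 0), Mul(-1, Mul(Pow(-60, -2), Add(-10, -60)))) = Add(0, Mul(-1, Mul(Rational(1, 3600), -70))) = Add(0, Mul(-1, Rational(-7, 360))) = Add(0, Rational(7, 360)) = Rational(7, 360)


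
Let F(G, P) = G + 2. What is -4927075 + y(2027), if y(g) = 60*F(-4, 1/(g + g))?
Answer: -4927195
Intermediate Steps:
F(G, P) = 2 + G
y(g) = -120 (y(g) = 60*(2 - 4) = 60*(-2) = -120)
-4927075 + y(2027) = -4927075 - 120 = -4927195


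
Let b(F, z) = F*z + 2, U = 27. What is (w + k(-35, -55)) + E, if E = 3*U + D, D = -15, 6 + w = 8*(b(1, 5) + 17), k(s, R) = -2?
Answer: 250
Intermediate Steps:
b(F, z) = 2 + F*z
w = 186 (w = -6 + 8*((2 + 1*5) + 17) = -6 + 8*((2 + 5) + 17) = -6 + 8*(7 + 17) = -6 + 8*24 = -6 + 192 = 186)
E = 66 (E = 3*27 - 15 = 81 - 15 = 66)
(w + k(-35, -55)) + E = (186 - 2) + 66 = 184 + 66 = 250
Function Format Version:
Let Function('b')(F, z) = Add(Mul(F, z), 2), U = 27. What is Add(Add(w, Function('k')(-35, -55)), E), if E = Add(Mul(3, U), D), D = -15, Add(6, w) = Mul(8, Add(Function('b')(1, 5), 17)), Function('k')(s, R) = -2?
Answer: 250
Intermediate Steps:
Function('b')(F, z) = Add(2, Mul(F, z))
w = 186 (w = Add(-6, Mul(8, Add(Add(2, Mul(1, 5)), 17))) = Add(-6, Mul(8, Add(Add(2, 5), 17))) = Add(-6, Mul(8, Add(7, 17))) = Add(-6, Mul(8, 24)) = Add(-6, 192) = 186)
E = 66 (E = Add(Mul(3, 27), -15) = Add(81, -15) = 66)
Add(Add(w, Function('k')(-35, -55)), E) = Add(Add(186, -2), 66) = Add(184, 66) = 250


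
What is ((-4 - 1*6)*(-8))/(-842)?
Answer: -40/421 ≈ -0.095012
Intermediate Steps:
((-4 - 1*6)*(-8))/(-842) = ((-4 - 6)*(-8))*(-1/842) = -10*(-8)*(-1/842) = 80*(-1/842) = -40/421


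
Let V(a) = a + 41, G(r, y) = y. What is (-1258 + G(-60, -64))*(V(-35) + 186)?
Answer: -253824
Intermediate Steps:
V(a) = 41 + a
(-1258 + G(-60, -64))*(V(-35) + 186) = (-1258 - 64)*((41 - 35) + 186) = -1322*(6 + 186) = -1322*192 = -253824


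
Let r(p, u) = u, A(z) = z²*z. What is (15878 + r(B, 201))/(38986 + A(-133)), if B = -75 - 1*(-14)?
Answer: -16079/2313651 ≈ -0.0069496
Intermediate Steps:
A(z) = z³
B = -61 (B = -75 + 14 = -61)
(15878 + r(B, 201))/(38986 + A(-133)) = (15878 + 201)/(38986 + (-133)³) = 16079/(38986 - 2352637) = 16079/(-2313651) = 16079*(-1/2313651) = -16079/2313651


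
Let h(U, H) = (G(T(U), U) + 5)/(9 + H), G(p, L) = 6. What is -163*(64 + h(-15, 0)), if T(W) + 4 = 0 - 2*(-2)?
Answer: -95681/9 ≈ -10631.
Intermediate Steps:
T(W) = 0 (T(W) = -4 + (0 - 2*(-2)) = -4 + (0 + 4) = -4 + 4 = 0)
h(U, H) = 11/(9 + H) (h(U, H) = (6 + 5)/(9 + H) = 11/(9 + H))
-163*(64 + h(-15, 0)) = -163*(64 + 11/(9 + 0)) = -163*(64 + 11/9) = -163*587/9 = -95681/9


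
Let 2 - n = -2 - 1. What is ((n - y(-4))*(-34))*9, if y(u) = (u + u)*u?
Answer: 8262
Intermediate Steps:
y(u) = 2*u² (y(u) = (2*u)*u = 2*u²)
n = 5 (n = 2 - (-2 - 1) = 2 - 1*(-3) = 2 + 3 = 5)
((n - y(-4))*(-34))*9 = ((5 - 2*(-4)²)*(-34))*9 = ((5 - 2*16)*(-34))*9 = ((5 - 1*32)*(-34))*9 = ((5 - 32)*(-34))*9 = -27*(-34)*9 = 918*9 = 8262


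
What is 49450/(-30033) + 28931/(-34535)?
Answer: -2576640473/1037189655 ≈ -2.4843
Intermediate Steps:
49450/(-30033) + 28931/(-34535) = 49450*(-1/30033) + 28931*(-1/34535) = -49450/30033 - 28931/34535 = -2576640473/1037189655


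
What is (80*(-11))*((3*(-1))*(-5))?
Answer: -13200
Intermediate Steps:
(80*(-11))*((3*(-1))*(-5)) = -(-2640)*(-5) = -880*15 = -13200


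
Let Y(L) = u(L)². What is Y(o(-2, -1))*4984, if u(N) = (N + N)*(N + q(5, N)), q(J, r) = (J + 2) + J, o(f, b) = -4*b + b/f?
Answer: 109908414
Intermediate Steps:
q(J, r) = 2 + 2*J (q(J, r) = (2 + J) + J = 2 + 2*J)
u(N) = 2*N*(12 + N) (u(N) = (N + N)*(N + (2 + 2*5)) = (2*N)*(N + (2 + 10)) = (2*N)*(N + 12) = (2*N)*(12 + N) = 2*N*(12 + N))
Y(L) = 4*L²*(12 + L)² (Y(L) = (2*L*(12 + L))² = 4*L²*(12 + L)²)
Y(o(-2, -1))*4984 = (4*(-4*(-1) - 1/(-2))²*(12 + (-4*(-1) - 1/(-2)))²)*4984 = (4*(4 - 1*(-½))²*(12 + (4 - 1*(-½)))²)*4984 = (4*(4 + ½)²*(12 + (4 + ½))²)*4984 = (4*(9/2)²*(12 + 9/2)²)*4984 = (4*(81/4)*(33/2)²)*4984 = (4*(81/4)*(1089/4))*4984 = (88209/4)*4984 = 109908414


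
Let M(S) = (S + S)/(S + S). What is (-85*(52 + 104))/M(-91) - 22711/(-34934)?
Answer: -463202129/34934 ≈ -13259.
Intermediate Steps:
M(S) = 1 (M(S) = (2*S)/((2*S)) = (2*S)*(1/(2*S)) = 1)
(-85*(52 + 104))/M(-91) - 22711/(-34934) = -85*(52 + 104)/1 - 22711/(-34934) = -85*156*1 - 22711*(-1/34934) = -13260*1 + 22711/34934 = -13260 + 22711/34934 = -463202129/34934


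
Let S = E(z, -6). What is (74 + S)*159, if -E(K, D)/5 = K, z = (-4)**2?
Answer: -954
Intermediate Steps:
z = 16
E(K, D) = -5*K
S = -80 (S = -5*16 = -80)
(74 + S)*159 = (74 - 80)*159 = -6*159 = -954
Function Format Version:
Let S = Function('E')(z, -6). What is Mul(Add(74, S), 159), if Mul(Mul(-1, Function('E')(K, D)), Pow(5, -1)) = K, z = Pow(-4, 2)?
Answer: -954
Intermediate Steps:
z = 16
Function('E')(K, D) = Mul(-5, K)
S = -80 (S = Mul(-5, 16) = -80)
Mul(Add(74, S), 159) = Mul(Add(74, -80), 159) = Mul(-6, 159) = -954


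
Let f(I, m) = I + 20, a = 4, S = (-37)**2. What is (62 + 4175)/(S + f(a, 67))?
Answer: 4237/1393 ≈ 3.0416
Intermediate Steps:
S = 1369
f(I, m) = 20 + I
(62 + 4175)/(S + f(a, 67)) = (62 + 4175)/(1369 + (20 + 4)) = 4237/(1369 + 24) = 4237/1393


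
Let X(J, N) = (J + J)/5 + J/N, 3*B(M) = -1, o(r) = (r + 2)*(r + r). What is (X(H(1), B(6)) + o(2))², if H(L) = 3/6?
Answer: 21609/100 ≈ 216.09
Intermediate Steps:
H(L) = ½ (H(L) = 3*(⅙) = ½)
o(r) = 2*r*(2 + r) (o(r) = (2 + r)*(2*r) = 2*r*(2 + r))
B(M) = -⅓ (B(M) = (⅓)*(-1) = -⅓)
X(J, N) = 2*J/5 + J/N (X(J, N) = (2*J)*(⅕) + J/N = 2*J/5 + J/N)
(X(H(1), B(6)) + o(2))² = (((⅖)*(½) + 1/(2*(-⅓))) + 2*2*(2 + 2))² = ((⅕ + (½)*(-3)) + 2*2*4)² = ((⅕ - 3/2) + 16)² = (-13/10 + 16)² = (147/10)² = 21609/100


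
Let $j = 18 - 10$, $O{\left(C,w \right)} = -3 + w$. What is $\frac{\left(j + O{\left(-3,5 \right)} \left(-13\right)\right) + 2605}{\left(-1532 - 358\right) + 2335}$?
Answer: $\frac{2587}{445} \approx 5.8135$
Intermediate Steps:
$j = 8$
$\frac{\left(j + O{\left(-3,5 \right)} \left(-13\right)\right) + 2605}{\left(-1532 - 358\right) + 2335} = \frac{\left(8 + \left(-3 + 5\right) \left(-13\right)\right) + 2605}{\left(-1532 - 358\right) + 2335} = \frac{\left(8 + 2 \left(-13\right)\right) + 2605}{\left(-1532 - 358\right) + 2335} = \frac{\left(8 - 26\right) + 2605}{-1890 + 2335} = \frac{-18 + 2605}{445} = 2587 \cdot \frac{1}{445} = \frac{2587}{445}$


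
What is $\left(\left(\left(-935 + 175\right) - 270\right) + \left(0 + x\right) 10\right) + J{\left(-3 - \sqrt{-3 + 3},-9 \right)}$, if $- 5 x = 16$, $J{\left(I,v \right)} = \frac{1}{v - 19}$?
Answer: $- \frac{29737}{28} \approx -1062.0$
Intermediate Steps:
$J{\left(I,v \right)} = \frac{1}{-19 + v}$
$x = - \frac{16}{5}$ ($x = \left(- \frac{1}{5}\right) 16 = - \frac{16}{5} \approx -3.2$)
$\left(\left(\left(-935 + 175\right) - 270\right) + \left(0 + x\right) 10\right) + J{\left(-3 - \sqrt{-3 + 3},-9 \right)} = \left(\left(\left(-935 + 175\right) - 270\right) + \left(0 - \frac{16}{5}\right) 10\right) + \frac{1}{-19 - 9} = \left(\left(-760 - 270\right) - 32\right) + \frac{1}{-28} = \left(-1030 - 32\right) - \frac{1}{28} = -1062 - \frac{1}{28} = - \frac{29737}{28}$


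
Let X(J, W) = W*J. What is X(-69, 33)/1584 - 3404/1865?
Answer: -97359/29840 ≈ -3.2627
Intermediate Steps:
X(J, W) = J*W
X(-69, 33)/1584 - 3404/1865 = -69*33/1584 - 3404/1865 = -2277*1/1584 - 3404*1/1865 = -23/16 - 3404/1865 = -97359/29840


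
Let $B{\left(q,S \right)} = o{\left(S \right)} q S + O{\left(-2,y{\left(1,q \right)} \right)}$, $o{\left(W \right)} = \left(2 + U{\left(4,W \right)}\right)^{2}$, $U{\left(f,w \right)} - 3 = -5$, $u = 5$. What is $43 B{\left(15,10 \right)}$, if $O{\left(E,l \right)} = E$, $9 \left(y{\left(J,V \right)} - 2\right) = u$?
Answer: $-86$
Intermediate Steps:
$y{\left(J,V \right)} = \frac{23}{9}$ ($y{\left(J,V \right)} = 2 + \frac{1}{9} \cdot 5 = 2 + \frac{5}{9} = \frac{23}{9}$)
$U{\left(f,w \right)} = -2$ ($U{\left(f,w \right)} = 3 - 5 = -2$)
$o{\left(W \right)} = 0$ ($o{\left(W \right)} = \left(2 - 2\right)^{2} = 0^{2} = 0$)
$B{\left(q,S \right)} = -2$ ($B{\left(q,S \right)} = 0 q S - 2 = 0 S - 2 = 0 - 2 = -2$)
$43 B{\left(15,10 \right)} = 43 \left(-2\right) = -86$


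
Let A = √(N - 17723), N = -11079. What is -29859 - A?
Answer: -29859 - I*√28802 ≈ -29859.0 - 169.71*I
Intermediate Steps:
A = I*√28802 (A = √(-11079 - 17723) = √(-28802) = I*√28802 ≈ 169.71*I)
-29859 - A = -29859 - I*√28802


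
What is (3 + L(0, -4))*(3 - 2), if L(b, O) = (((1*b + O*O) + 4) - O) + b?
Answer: 27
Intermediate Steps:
L(b, O) = 4 + O**2 - O + 2*b (L(b, O) = (((b + O**2) + 4) - O) + b = ((4 + b + O**2) - O) + b = (4 + b + O**2 - O) + b = 4 + O**2 - O + 2*b)
(3 + L(0, -4))*(3 - 2) = (3 + (4 + (-4)**2 - 1*(-4) + 2*0))*(3 - 2) = (3 + (4 + 16 + 4 + 0))*1 = (3 + 24)*1 = 27*1 = 27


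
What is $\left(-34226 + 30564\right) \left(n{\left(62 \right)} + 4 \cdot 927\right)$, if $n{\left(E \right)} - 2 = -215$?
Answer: $-12798690$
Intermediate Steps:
$n{\left(E \right)} = -213$ ($n{\left(E \right)} = 2 - 215 = -213$)
$\left(-34226 + 30564\right) \left(n{\left(62 \right)} + 4 \cdot 927\right) = \left(-34226 + 30564\right) \left(-213 + 4 \cdot 927\right) = - 3662 \left(-213 + 3708\right) = \left(-3662\right) 3495 = -12798690$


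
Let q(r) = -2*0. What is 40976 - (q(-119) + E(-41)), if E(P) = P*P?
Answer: 39295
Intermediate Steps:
E(P) = P²
q(r) = 0
40976 - (q(-119) + E(-41)) = 40976 - (0 + (-41)²) = 40976 - (0 + 1681) = 40976 - 1*1681 = 40976 - 1681 = 39295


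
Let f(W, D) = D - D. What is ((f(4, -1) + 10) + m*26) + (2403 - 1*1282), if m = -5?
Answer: 1001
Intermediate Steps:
f(W, D) = 0
((f(4, -1) + 10) + m*26) + (2403 - 1*1282) = ((0 + 10) - 5*26) + (2403 - 1*1282) = (10 - 130) + (2403 - 1282) = -120 + 1121 = 1001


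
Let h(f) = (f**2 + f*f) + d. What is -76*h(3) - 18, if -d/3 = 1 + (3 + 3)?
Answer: 210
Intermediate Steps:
d = -21 (d = -3*(1 + (3 + 3)) = -3*(1 + 6) = -3*7 = -21)
h(f) = -21 + 2*f**2 (h(f) = (f**2 + f*f) - 21 = (f**2 + f**2) - 21 = 2*f**2 - 21 = -21 + 2*f**2)
-76*h(3) - 18 = -76*(-21 + 2*3**2) - 18 = -76*(-21 + 2*9) - 18 = -76*(-21 + 18) - 18 = -76*(-3) - 18 = 228 - 18 = 210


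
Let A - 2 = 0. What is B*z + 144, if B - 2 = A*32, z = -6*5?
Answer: -1836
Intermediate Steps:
z = -30
A = 2 (A = 2 + 0 = 2)
B = 66 (B = 2 + 2*32 = 2 + 64 = 66)
B*z + 144 = 66*(-30) + 144 = -1980 + 144 = -1836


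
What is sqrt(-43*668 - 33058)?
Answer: I*sqrt(61782) ≈ 248.56*I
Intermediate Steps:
sqrt(-43*668 - 33058) = sqrt(-28724 - 33058) = sqrt(-61782) = I*sqrt(61782)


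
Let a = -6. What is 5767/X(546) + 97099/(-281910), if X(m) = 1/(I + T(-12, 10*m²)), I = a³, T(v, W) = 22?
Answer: -315400441279/281910 ≈ -1.1188e+6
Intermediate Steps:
I = -216 (I = (-6)³ = -216)
X(m) = -1/194 (X(m) = 1/(-216 + 22) = 1/(-194) = -1/194)
5767/X(546) + 97099/(-281910) = 5767/(-1/194) + 97099/(-281910) = 5767*(-194) + 97099*(-1/281910) = -1118798 - 97099/281910 = -315400441279/281910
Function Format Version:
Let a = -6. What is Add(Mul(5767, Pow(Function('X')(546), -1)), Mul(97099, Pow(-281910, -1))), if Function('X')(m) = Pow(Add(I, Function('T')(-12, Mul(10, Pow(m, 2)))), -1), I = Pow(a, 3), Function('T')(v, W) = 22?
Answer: Rational(-315400441279, 281910) ≈ -1.1188e+6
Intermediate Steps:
I = -216 (I = Pow(-6, 3) = -216)
Function('X')(m) = Rational(-1, 194) (Function('X')(m) = Pow(Add(-216, 22), -1) = Pow(-194, -1) = Rational(-1, 194))
Add(Mul(5767, Pow(Function('X')(546), -1)), Mul(97099, Pow(-281910, -1))) = Add(Mul(5767, Pow(Rational(-1, 194), -1)), Mul(97099, Pow(-281910, -1))) = Add(Mul(5767, -194), Mul(97099, Rational(-1, 281910))) = Add(-1118798, Rational(-97099, 281910)) = Rational(-315400441279, 281910)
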